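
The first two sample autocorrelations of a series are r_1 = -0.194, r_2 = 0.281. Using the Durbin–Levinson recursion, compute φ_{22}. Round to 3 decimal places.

0.253

φ_{22} = (r_2 − r_1²) / (1 − r_1²)
r_1² = (-0.194)² = 0.037636
Numerator = 0.281 − 0.0376 = 0.2434; denominator = 1 − 0.0376 = 0.9624
φ_{22} = 0.2434 / 0.9624 = 0.253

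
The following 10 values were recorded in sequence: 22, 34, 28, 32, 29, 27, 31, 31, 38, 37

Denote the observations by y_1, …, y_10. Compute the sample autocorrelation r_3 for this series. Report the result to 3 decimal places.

-0.154

Mean ȳ = (22 + 34 + 28 + 32 + 29 + 27 + 31 + 31 + 38 + 37)/10 = 30.9000
Numerator Σ_{t=1}^{7}(y_t−ȳ)(y_{t+3}−ȳ) = -31.5300
Denominator Σ(y_t−ȳ)² = 204.9000
r_3 = -31.5300 / 204.9000 = -0.154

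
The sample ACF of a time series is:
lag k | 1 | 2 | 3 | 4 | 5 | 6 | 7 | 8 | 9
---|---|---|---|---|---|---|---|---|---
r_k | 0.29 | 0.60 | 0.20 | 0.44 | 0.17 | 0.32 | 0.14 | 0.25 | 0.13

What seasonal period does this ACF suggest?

2

The largest autocorrelation is r_2 = 0.60, with weaker echoes at lags 4 (0.44) and 6 (0.32); the remaining lags stay at or below 0.29.
The dominant spike at lag 2 indicates a seasonal period of 2.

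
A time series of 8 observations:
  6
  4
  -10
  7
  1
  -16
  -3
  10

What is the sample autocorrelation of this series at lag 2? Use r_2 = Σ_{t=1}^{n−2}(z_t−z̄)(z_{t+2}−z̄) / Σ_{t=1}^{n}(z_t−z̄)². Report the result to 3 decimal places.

-0.563

Mean z̄ = (6 + 4 − 10 + 7 + 1 − 16 − 3 + 10)/8 = -0.1250
Deviations from mean: 6.1250, 4.1250, -9.8750, 7.1250, 1.1250, -15.8750, -2.8750, 10.1250
Σ(z_t−z̄)(z_{t+2}−z̄) = (-60.4844) + (29.3906) + (-11.1094) + (-113.1094) + (-3.2344) + (-160.7344) = -319.2813
Denominator Σ(z_t−z̄)² = 566.8750
r_2 = -319.2813 / 566.8750 = -0.563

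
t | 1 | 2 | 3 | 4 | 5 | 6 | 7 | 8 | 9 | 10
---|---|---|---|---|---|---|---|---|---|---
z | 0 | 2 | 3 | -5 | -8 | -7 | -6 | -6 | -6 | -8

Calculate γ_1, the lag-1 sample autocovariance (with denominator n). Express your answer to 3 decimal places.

9.689

Mean z̄ = (0 + 2 + 3 − 5 − 8 − 7 − 6 − 6 − 6 − 8)/10 = -4.1000
Σ_{t=1}^{9}(z_t−z̄)(z_{t+1}−z̄) = 96.8900
γ_1 = 96.8900 / 10 = 9.689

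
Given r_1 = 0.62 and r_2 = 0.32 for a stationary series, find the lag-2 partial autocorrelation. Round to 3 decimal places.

-0.105

φ_{22} = (r_2 − r_1²) / (1 − r_1²)
r_1² = (0.62)² = 0.3844
Numerator = 0.32 − 0.3844 = -0.0644; denominator = 1 − 0.3844 = 0.6156
φ_{22} = -0.0644 / 0.6156 = -0.105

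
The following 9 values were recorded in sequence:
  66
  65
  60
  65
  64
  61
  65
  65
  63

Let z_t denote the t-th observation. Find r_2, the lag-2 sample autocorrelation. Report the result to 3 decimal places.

Mean z̄ = (66 + 65 + 60 + 65 + 64 + 61 + 65 + 65 + 63)/9 = 63.7778
Σ(z_t−z̄)(z_{t+2}−z̄) = (-8.3951) + (1.4938) + (-0.8395) + (-3.3951) + (0.2716) + (-3.3951) + (-0.9506) = -15.2099
Denominator Σ(z_t−z̄)² = 33.5556
r_2 = -15.2099 / 33.5556 = -0.453

-0.453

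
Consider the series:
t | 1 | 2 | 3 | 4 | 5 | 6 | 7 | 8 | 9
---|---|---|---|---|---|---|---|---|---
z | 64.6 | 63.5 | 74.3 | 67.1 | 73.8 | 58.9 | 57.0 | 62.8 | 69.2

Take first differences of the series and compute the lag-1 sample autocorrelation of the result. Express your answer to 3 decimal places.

First differences Δz: -1.1, 10.8, -7.2, 6.7, -14.9, -1.9, 5.8, 6.4
Mean of differences = 0.5750
Numerator Σ(Δz_t−Δz̄)(Δz_{t+1}−Δz̄) = -183.2281
Denominator Σ(Δz_t−Δz̄)² = 512.1550
r_1(Δz) = -183.2281 / 512.1550 = -0.358

-0.358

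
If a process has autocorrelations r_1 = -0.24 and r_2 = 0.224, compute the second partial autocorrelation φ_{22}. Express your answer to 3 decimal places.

φ_{22} = (r_2 − r_1²) / (1 − r_1²)
r_1² = (-0.24)² = 0.0576
Numerator = 0.224 − 0.0576 = 0.1664; denominator = 1 − 0.0576 = 0.9424
φ_{22} = 0.1664 / 0.9424 = 0.177

0.177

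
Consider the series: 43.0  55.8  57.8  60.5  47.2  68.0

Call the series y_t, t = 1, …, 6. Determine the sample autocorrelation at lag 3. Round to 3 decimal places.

Mean ȳ = (43.0 + 55.8 + 57.8 + 60.5 + 47.2 + 68.0)/6 = 55.3833
Deviations from mean: -12.3833, 0.4167, 2.4167, 5.1167, -8.1833, 12.6167
Σ(y_t−ȳ)(y_{t+3}−ȳ) = (-63.3614) + (-3.4097) + (30.4903) = -36.2808
Denominator Σ(y_t−ȳ)² = 411.6883
r_3 = -36.2808 / 411.6883 = -0.088

-0.088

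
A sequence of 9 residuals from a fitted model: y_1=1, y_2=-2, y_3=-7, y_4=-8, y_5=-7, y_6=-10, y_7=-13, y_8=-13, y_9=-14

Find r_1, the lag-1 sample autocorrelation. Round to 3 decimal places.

Mean ȳ = (1 − 2 − 7 − 8 − 7 − 10 − 13 − 13 − 14)/9 = -8.1111
Numerator Σ_{t=1}^{8}(y_t−ȳ)(y_{t+1}−ȳ) = 122.5432
Denominator Σ(y_t−ȳ)² = 208.8889
r_1 = 122.5432 / 208.8889 = 0.587

0.587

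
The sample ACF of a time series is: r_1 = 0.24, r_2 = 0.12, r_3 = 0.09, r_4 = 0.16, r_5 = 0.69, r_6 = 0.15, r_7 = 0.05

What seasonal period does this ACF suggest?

5

The largest autocorrelation is r_5 = 0.69; the remaining lags stay at or below 0.24. The elevated value at lag 1 (0.24), dropping to 0.12 at lag 2, reflects decaying short-term dependence rather than seasonality.
The dominant spike at lag 5 indicates a seasonal period of 5.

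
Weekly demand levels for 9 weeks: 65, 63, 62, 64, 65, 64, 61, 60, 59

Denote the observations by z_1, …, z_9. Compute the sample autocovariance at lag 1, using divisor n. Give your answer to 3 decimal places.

1.990

Mean z̄ = (65 + 63 + 62 + 64 + 65 + 64 + 61 + 60 + 59)/9 = 62.5556
Σ_{t=1}^{8}(z_t−z̄)(z_{t+1}−z̄) = 17.9136
γ_1 = 17.9136 / 9 = 1.990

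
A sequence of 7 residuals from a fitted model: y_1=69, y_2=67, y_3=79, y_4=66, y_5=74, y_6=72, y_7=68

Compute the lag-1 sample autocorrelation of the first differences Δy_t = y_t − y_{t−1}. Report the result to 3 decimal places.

First differences Δy: -2, 12, -13, 8, -2, -4
Mean of differences = -0.1667
Numerator Σ(Δy_t−Δȳ)(Δy_{t+1}−Δȳ) = -291.1944
Denominator Σ(Δy_t−Δȳ)² = 400.8333
r_1(Δy) = -291.1944 / 400.8333 = -0.726

-0.726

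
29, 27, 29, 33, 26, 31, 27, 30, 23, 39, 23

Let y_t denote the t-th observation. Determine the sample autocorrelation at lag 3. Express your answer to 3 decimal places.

-0.204

Mean ȳ = (29 + 27 + 29 + 33 + 26 + 31 + 27 + 30 + 23 + 39 + 23)/11 = 28.8182
Numerator Σ_{t=1}^{8}(y_t−ȳ)(y_{t+3}−ȳ) = -42.7355
Denominator Σ(y_t−ȳ)² = 209.6364
r_3 = -42.7355 / 209.6364 = -0.204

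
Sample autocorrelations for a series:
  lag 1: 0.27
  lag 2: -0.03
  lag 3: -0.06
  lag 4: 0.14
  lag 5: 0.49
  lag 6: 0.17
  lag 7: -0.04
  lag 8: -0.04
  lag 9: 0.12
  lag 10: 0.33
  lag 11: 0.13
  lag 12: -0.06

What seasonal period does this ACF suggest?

5

The largest autocorrelation is r_5 = 0.49, with a weaker echo at lag 10 (0.33); the remaining lags stay at or below 0.27.
The dominant spike at lag 5 indicates a seasonal period of 5.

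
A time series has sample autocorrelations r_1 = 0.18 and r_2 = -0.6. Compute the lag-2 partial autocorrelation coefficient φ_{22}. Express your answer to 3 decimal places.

-0.654

φ_{22} = (r_2 − r_1²) / (1 − r_1²)
r_1² = (0.18)² = 0.0324
Numerator = -0.6 − 0.0324 = -0.6324; denominator = 1 − 0.0324 = 0.9676
φ_{22} = -0.6324 / 0.9676 = -0.654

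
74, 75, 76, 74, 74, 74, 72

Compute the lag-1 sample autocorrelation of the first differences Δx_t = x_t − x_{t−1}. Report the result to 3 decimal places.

First differences Δx: 1, 1, -2, 0, 0, -2
Mean of differences = -0.3333
Numerator Σ(Δx_t−Δx̄)(Δx_{t+1}−Δx̄) = -1.4444
Denominator Σ(Δx_t−Δx̄)² = 9.3333
r_1(Δx) = -1.4444 / 9.3333 = -0.155

-0.155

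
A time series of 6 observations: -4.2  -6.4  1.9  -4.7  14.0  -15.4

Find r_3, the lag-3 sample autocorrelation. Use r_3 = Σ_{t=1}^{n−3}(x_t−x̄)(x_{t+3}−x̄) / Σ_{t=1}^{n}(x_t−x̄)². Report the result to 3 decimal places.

Mean x̄ = (-4.2 − 6.4 + 1.9 − 4.7 + 14.0 − 15.4)/6 = -2.4667
Deviations from mean: -1.7333, -3.9333, 4.3667, -2.2333, 16.4667, -12.9333
Σ(x_t−x̄)(x_{t+3}−x̄) = (3.8711) + (-64.7689) + (-56.4756) = -117.3733
Denominator Σ(x_t−x̄)² = 480.9533
r_3 = -117.3733 / 480.9533 = -0.244

-0.244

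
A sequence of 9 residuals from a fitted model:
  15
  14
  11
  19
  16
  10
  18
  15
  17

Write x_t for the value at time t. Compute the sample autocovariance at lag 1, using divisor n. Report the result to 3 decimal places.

Mean x̄ = (15 + 14 + 11 + 19 + 16 + 10 + 18 + 15 + 17)/9 = 15.0000
Σ_{t=1}^{8}(x_t−x̄)(x_{t+1}−x̄) = -28.0000
γ_1 = -28.0000 / 9 = -3.111

-3.111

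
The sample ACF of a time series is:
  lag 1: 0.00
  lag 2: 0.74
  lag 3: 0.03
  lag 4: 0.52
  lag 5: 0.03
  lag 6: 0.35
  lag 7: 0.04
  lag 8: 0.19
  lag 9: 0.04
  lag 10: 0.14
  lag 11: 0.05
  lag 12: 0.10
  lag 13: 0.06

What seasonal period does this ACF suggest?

2

The largest autocorrelation is r_2 = 0.74, with weaker echoes at lags 4 (0.52), 6 (0.35) and 8 (0.19); the remaining lags stay at or below 0.14.
The dominant spike at lag 2 indicates a seasonal period of 2.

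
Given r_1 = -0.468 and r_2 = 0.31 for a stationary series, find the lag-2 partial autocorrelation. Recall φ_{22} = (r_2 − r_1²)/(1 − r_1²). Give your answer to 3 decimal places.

0.116

φ_{22} = (r_2 − r_1²) / (1 − r_1²)
r_1² = (-0.468)² = 0.219024
Numerator = 0.31 − 0.2190 = 0.0910; denominator = 1 − 0.2190 = 0.7810
φ_{22} = 0.0910 / 0.7810 = 0.116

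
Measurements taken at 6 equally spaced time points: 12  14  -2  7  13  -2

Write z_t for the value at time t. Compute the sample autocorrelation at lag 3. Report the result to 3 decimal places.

Mean z̄ = (12 + 14 − 2 + 7 + 13 − 2)/6 = 7.0000
Deviations from mean: 5.0000, 7.0000, -9.0000, 0.0000, 6.0000, -9.0000
Σ(z_t−z̄)(z_{t+3}−z̄) = (0.0000) + (42.0000) + (81.0000) = 123.0000
Denominator Σ(z_t−z̄)² = 272.0000
r_3 = 123.0000 / 272.0000 = 0.452

0.452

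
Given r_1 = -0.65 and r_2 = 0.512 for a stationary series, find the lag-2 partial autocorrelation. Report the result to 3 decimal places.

φ_{22} = (r_2 − r_1²) / (1 − r_1²)
r_1² = (-0.65)² = 0.4225
Numerator = 0.512 − 0.4225 = 0.0895; denominator = 1 − 0.4225 = 0.5775
φ_{22} = 0.0895 / 0.5775 = 0.155

0.155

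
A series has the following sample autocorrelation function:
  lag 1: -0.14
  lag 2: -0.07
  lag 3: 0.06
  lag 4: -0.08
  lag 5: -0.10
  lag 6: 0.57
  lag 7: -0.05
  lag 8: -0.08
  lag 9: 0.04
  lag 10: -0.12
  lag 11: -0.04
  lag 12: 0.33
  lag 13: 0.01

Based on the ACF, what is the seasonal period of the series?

6

The largest autocorrelation is r_6 = 0.57, with a weaker echo at lag 12 (0.33); the remaining lags stay at or below 0.06.
The dominant spike at lag 6 indicates a seasonal period of 6.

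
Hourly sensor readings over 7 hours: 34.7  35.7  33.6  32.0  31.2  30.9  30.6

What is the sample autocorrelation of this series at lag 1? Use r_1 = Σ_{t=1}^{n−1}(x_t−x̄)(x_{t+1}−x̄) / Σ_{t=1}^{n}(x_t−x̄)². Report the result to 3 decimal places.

Mean x̄ = (34.7 + 35.7 + 33.6 + 32.0 + 31.2 + 30.9 + 30.6)/7 = 32.6714
Deviations from mean: 2.0286, 3.0286, 0.9286, -0.6714, -1.4714, -1.7714, -2.0714
Σ(x_t−x̄)(x_{t+1}−x̄) = (6.1437) + (2.8122) + (-0.6235) + (0.9880) + (2.6065) + (3.6694) = 15.5963
Denominator Σ(x_t−x̄)² = 24.1943
r_1 = 15.5963 / 24.1943 = 0.645

0.645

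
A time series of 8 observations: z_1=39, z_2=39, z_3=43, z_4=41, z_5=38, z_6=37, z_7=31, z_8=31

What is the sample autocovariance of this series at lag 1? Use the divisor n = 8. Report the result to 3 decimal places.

9.654

Mean z̄ = (39 + 39 + 43 + 41 + 38 + 37 + 31 + 31)/8 = 37.3750
Σ_{t=1}^{7}(z_t−z̄)(z_{t+1}−z̄) = 77.2344
γ_1 = 77.2344 / 8 = 9.654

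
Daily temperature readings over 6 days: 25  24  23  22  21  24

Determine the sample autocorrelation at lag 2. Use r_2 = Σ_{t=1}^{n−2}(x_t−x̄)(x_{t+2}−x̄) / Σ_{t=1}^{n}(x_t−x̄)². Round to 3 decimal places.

-0.174

Mean x̄ = (25 + 24 + 23 + 22 + 21 + 24)/6 = 23.1667
Deviations from mean: 1.8333, 0.8333, -0.1667, -1.1667, -2.1667, 0.8333
Σ(x_t−x̄)(x_{t+2}−x̄) = (-0.3056) + (-0.9722) + (0.3611) + (-0.9722) = -1.8889
Denominator Σ(x_t−x̄)² = 10.8333
r_2 = -1.8889 / 10.8333 = -0.174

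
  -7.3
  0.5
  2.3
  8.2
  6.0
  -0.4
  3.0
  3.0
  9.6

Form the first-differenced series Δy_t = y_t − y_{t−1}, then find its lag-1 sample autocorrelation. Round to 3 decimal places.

-0.035

First differences Δy: 7.8, 1.8, 5.9, -2.2, -6.4, 3.4, 0.0, 6.6
Mean of differences = 2.1125
Numerator Σ(Δy_t−Δȳ)(Δy_{t+1}−Δȳ) = -5.7439
Denominator Σ(Δy_t−Δȳ)² = 164.1088
r_1(Δy) = -5.7439 / 164.1088 = -0.035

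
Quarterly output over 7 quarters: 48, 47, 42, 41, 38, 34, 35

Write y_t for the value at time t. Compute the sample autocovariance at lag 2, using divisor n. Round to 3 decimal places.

3.038

Mean ȳ = (48 + 47 + 42 + 41 + 38 + 34 + 35)/7 = 40.7143
Deviations: 7.2857, 6.2857, 1.2857, 0.2857, -2.7143, -6.7143, -5.7143
Σ_{t=1}^{5}(y_t−ȳ)(y_{t+2}−ȳ) = 21.2653
γ_2 = 21.2653 / 7 = 3.038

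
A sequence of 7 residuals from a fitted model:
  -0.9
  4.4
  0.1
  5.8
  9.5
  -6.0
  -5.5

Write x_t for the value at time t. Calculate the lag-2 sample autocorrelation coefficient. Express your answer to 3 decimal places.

-0.391

Mean x̄ = (-0.9 + 4.4 + 0.1 + 5.8 + 9.5 − 6.0 − 5.5)/7 = 1.0571
Σ(x_t−x̄)(x_{t+2}−x̄) = (1.8733) + (15.8547) + (-8.0810) + (-33.4710) + (-55.3610) = -79.1851
Denominator Σ(x_t−x̄)² = 202.4971
r_2 = -79.1851 / 202.4971 = -0.391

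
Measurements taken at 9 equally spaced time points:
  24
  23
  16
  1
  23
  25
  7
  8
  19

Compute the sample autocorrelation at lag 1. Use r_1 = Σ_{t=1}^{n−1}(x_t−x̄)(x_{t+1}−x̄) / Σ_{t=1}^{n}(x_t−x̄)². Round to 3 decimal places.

-0.027

Mean x̄ = (24 + 23 + 16 + 1 + 23 + 25 + 7 + 8 + 19)/9 = 16.2222
Numerator Σ_{t=1}^{8}(x_t−x̄)(x_{t+1}−x̄) = -17.0494
Denominator Σ(x_t−x̄)² = 621.5556
r_1 = -17.0494 / 621.5556 = -0.027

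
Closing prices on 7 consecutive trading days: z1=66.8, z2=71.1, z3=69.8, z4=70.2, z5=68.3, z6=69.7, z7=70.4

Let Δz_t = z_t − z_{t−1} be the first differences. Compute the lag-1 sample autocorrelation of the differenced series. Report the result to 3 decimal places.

First differences Δz: 4.3, -1.3, 0.4, -1.9, 1.4, 0.7
Mean of differences = 0.6000
Numerator Σ(Δz_t−Δz̄)(Δz_{t+1}−Δz̄) = -8.0700
Denominator Σ(Δz_t−Δz̄)² = 24.2400
r_1(Δz) = -8.0700 / 24.2400 = -0.333

-0.333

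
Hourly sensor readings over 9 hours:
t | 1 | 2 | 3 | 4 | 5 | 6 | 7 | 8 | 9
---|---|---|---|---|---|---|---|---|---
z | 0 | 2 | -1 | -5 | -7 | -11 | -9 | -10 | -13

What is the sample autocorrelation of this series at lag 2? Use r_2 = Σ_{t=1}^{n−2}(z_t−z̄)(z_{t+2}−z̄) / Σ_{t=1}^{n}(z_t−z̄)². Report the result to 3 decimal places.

0.319

Mean z̄ = (0 + 2 − 1 − 5 − 7 − 11 − 9 − 10 − 13)/9 = -6.0000
Numerator Σ_{t=1}^{7}(z_t−z̄)(z_{t+2}−z̄) = 72.0000
Denominator Σ(z_t−z̄)² = 226.0000
r_2 = 72.0000 / 226.0000 = 0.319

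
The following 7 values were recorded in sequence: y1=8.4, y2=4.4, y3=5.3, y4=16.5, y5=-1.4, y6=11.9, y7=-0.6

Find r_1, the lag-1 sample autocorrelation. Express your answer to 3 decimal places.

-0.688

Mean ȳ = (8.4 + 4.4 + 5.3 + 16.5 − 1.4 + 11.9 − 0.6)/7 = 6.3571
Deviations from mean: 2.0429, -1.9571, -1.0571, 10.1429, -7.7571, 5.5429, -6.9571
Numerator Σ_{t=1}^{6}(y_t−ȳ)(y_{t+1}−ȳ) = -172.8904
Denominator Σ(y_t−ȳ)² = 251.2971
r_1 = -172.8904 / 251.2971 = -0.688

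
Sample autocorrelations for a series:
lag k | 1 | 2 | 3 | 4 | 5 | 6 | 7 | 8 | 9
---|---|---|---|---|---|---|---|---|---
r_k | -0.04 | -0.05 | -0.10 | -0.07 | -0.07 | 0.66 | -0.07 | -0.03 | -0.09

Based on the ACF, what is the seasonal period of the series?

6

The largest autocorrelation is r_6 = 0.66; the remaining lags stay at or below -0.03.
The dominant spike at lag 6 indicates a seasonal period of 6.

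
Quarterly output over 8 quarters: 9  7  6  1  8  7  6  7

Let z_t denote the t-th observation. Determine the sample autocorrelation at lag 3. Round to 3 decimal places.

Mean z̄ = (9 + 7 + 6 + 1 + 8 + 7 + 6 + 7)/8 = 6.3750
Σ(z_t−z̄)(z_{t+3}−z̄) = (-14.1094) + (1.0156) + (-0.2344) + (2.0156) + (1.0156) = -10.2969
Denominator Σ(z_t−z̄)² = 39.8750
r_3 = -10.2969 / 39.8750 = -0.258

-0.258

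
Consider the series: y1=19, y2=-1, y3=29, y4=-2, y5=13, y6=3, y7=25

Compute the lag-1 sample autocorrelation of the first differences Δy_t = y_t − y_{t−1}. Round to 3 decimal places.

-0.773

First differences Δy: -20, 30, -31, 15, -10, 22
Mean of differences = 1.0000
Numerator Σ(Δy_t−Δȳ)(Δy_{t+1}−Δȳ) = -2370.0000
Denominator Σ(Δy_t−Δȳ)² = 3064.0000
r_1(Δy) = -2370.0000 / 3064.0000 = -0.773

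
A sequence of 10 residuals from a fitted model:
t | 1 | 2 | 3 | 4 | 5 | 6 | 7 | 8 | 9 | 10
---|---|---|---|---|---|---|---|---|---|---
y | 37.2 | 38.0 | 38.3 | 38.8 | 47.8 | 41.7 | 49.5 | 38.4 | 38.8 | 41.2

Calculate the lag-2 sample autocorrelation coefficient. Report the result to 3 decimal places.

0.204

Mean ȳ = (37.2 + 38.0 + 38.3 + 38.8 + 47.8 + 41.7 + 49.5 + 38.4 + 38.8 + 41.2)/10 = 40.9700
Numerator Σ_{t=1}^{8}(y_t−ȳ)(y_{t+2}−ȳ) = 33.9732
Denominator Σ(y_t−ȳ)² = 166.1810
r_2 = 33.9732 / 166.1810 = 0.204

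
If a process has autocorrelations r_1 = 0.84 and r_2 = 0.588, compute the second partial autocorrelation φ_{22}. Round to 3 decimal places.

-0.399

φ_{22} = (r_2 − r_1²) / (1 − r_1²)
r_1² = (0.84)² = 0.7056
Numerator = 0.588 − 0.7056 = -0.1176; denominator = 1 − 0.7056 = 0.2944
φ_{22} = -0.1176 / 0.2944 = -0.399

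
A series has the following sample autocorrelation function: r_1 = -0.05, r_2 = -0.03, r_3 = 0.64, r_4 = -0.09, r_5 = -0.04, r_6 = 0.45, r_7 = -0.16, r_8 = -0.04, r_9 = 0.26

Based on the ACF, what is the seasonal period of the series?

3

The largest autocorrelation is r_3 = 0.64, with weaker echoes at lags 6 (0.45) and 9 (0.26); the remaining lags stay at or below -0.03.
The dominant spike at lag 3 indicates a seasonal period of 3.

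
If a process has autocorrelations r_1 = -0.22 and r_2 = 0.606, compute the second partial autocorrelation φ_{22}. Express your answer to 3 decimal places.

0.586

φ_{22} = (r_2 − r_1²) / (1 − r_1²)
r_1² = (-0.22)² = 0.0484
Numerator = 0.606 − 0.0484 = 0.5576; denominator = 1 − 0.0484 = 0.9516
φ_{22} = 0.5576 / 0.9516 = 0.586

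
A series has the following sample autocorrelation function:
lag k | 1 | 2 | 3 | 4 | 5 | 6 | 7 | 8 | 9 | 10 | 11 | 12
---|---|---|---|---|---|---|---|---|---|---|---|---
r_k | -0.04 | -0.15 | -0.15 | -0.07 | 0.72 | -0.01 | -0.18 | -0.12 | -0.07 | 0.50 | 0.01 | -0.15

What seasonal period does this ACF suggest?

5

The largest autocorrelation is r_5 = 0.72, with a weaker echo at lag 10 (0.50); the remaining lags stay at or below 0.01.
The dominant spike at lag 5 indicates a seasonal period of 5.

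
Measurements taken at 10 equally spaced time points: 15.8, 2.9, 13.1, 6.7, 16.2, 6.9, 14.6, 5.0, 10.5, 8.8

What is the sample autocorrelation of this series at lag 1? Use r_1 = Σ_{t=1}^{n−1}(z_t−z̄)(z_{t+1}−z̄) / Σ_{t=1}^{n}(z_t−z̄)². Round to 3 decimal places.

-0.765

Mean z̄ = (15.8 + 2.9 + 13.1 + 6.7 + 16.2 + 6.9 + 14.6 + 5.0 + 10.5 + 8.8)/10 = 10.0500
Numerator Σ_{t=1}^{9}(z_t−z̄)(z_{t+1}−z̄) = -153.2575
Denominator Σ(z_t−z̄)² = 200.4250
r_1 = -153.2575 / 200.4250 = -0.765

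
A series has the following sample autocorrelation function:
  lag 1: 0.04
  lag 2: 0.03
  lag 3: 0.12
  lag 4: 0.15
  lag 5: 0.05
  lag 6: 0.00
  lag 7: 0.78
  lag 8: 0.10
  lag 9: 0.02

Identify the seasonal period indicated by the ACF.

The largest autocorrelation is r_7 = 0.78; the remaining lags stay at or below 0.15.
The dominant spike at lag 7 indicates a seasonal period of 7.

7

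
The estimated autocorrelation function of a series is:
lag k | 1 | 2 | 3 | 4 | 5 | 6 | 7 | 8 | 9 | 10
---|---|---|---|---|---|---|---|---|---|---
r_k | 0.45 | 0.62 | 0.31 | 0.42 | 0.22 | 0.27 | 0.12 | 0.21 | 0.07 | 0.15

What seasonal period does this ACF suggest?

The largest autocorrelation is r_2 = 0.62; the remaining lags stay at or below 0.45.
The dominant spike at lag 2 indicates a seasonal period of 2.

2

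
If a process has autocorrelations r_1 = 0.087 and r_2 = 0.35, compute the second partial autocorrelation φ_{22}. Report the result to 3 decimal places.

0.345

φ_{22} = (r_2 − r_1²) / (1 − r_1²)
r_1² = (0.087)² = 0.007569
Numerator = 0.35 − 0.0076 = 0.3424; denominator = 1 − 0.0076 = 0.9924
φ_{22} = 0.3424 / 0.9924 = 0.345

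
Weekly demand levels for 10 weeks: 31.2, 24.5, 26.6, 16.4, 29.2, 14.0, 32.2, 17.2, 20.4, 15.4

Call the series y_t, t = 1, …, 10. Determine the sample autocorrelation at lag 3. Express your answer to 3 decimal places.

-0.516

Mean ȳ = (31.2 + 24.5 + 26.6 + 16.4 + 29.2 + 14.0 + 32.2 + 17.2 + 20.4 + 15.4)/10 = 22.7100
Numerator Σ_{t=1}^{7}(y_t−ȳ)(y_{t+3}−ȳ) = -220.7303
Denominator Σ(y_t−ȳ)² = 427.4090
r_3 = -220.7303 / 427.4090 = -0.516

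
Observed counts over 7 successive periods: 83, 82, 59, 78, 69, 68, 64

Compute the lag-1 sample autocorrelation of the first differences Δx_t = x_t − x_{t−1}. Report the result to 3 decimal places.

First differences Δx: -1, -23, 19, -9, -1, -4
Mean of differences = -3.1667
Numerator Σ(Δx_t−Δx̄)(Δx_{t+1}−Δx̄) = -626.3611
Denominator Σ(Δx_t−Δx̄)² = 928.8333
r_1(Δx) = -626.3611 / 928.8333 = -0.674

-0.674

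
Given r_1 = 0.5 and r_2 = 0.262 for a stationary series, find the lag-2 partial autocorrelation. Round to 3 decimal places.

φ_{22} = (r_2 − r_1²) / (1 − r_1²)
r_1² = (0.5)² = 0.25
Numerator = 0.262 − 0.2500 = 0.0120; denominator = 1 − 0.2500 = 0.7500
φ_{22} = 0.0120 / 0.7500 = 0.016

0.016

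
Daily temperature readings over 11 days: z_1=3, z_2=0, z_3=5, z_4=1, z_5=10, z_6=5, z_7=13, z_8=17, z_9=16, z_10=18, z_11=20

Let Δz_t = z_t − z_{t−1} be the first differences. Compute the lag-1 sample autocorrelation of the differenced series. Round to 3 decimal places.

-0.738

First differences Δz: -3, 5, -4, 9, -5, 8, 4, -1, 2, 2
Mean of differences = 1.7000
Numerator Σ(Δz_t−Δz̄)(Δz_{t+1}−Δz̄) = -159.4900
Denominator Σ(Δz_t−Δz̄)² = 216.1000
r_1(Δz) = -159.4900 / 216.1000 = -0.738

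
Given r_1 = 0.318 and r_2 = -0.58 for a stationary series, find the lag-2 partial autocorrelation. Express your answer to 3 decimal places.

-0.758

φ_{22} = (r_2 − r_1²) / (1 − r_1²)
r_1² = (0.318)² = 0.101124
Numerator = -0.58 − 0.1011 = -0.6811; denominator = 1 − 0.1011 = 0.8989
φ_{22} = -0.6811 / 0.8989 = -0.758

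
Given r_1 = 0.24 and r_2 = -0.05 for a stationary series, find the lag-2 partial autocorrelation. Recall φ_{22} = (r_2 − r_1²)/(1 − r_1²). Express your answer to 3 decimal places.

-0.114

φ_{22} = (r_2 − r_1²) / (1 − r_1²)
r_1² = (0.24)² = 0.0576
Numerator = -0.05 − 0.0576 = -0.1076; denominator = 1 − 0.0576 = 0.9424
φ_{22} = -0.1076 / 0.9424 = -0.114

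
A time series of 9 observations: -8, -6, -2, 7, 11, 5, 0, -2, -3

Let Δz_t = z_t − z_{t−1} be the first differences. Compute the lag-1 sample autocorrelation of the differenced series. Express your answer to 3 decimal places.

0.529

First differences Δz: 2, 4, 9, 4, -6, -5, -2, -1
Mean of differences = 0.6250
Numerator Σ(Δz_t−Δz̄)(Δz_{t+1}−Δz̄) = 95.1094
Denominator Σ(Δz_t−Δz̄)² = 179.8750
r_1(Δz) = 95.1094 / 179.8750 = 0.529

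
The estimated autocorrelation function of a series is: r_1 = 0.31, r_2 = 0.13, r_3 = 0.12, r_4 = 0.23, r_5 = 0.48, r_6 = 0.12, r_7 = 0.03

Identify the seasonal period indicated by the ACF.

5

The largest autocorrelation is r_5 = 0.48; the remaining lags stay at or below 0.31. The elevated value at lag 1 (0.31), dropping to 0.13 at lag 2, reflects decaying short-term dependence rather than seasonality.
The dominant spike at lag 5 indicates a seasonal period of 5.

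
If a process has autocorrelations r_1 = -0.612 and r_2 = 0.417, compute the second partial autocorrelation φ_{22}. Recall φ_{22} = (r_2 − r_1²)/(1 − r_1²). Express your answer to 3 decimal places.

0.068

φ_{22} = (r_2 − r_1²) / (1 − r_1²)
r_1² = (-0.612)² = 0.374544
Numerator = 0.417 − 0.3745 = 0.0425; denominator = 1 − 0.3745 = 0.6255
φ_{22} = 0.0425 / 0.6255 = 0.068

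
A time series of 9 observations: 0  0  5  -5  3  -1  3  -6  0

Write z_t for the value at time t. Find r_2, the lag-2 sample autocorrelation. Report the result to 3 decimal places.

0.339

Mean z̄ = (0 + 0 + 5 − 5 + 3 − 1 + 3 − 6 + 0)/9 = -0.1111
Σ(z_t−z̄)(z_{t+2}−z̄) = (0.5679) + (-0.5432) + (15.9012) + (4.3457) + (9.6790) + (5.2346) + (0.3457) = 35.5309
Denominator Σ(z_t−z̄)² = 104.8889
r_2 = 35.5309 / 104.8889 = 0.339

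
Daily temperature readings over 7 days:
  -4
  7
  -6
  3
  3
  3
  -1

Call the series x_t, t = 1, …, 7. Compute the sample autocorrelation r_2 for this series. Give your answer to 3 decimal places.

Mean x̄ = (-4 + 7 − 6 + 3 + 3 + 3 − 1)/7 = 0.7143
Deviations from mean: -4.7143, 6.2857, -6.7143, 2.2857, 2.2857, 2.2857, -1.7143
Numerator Σ_{t=1}^{5}(x_t−x̄)(x_{t+2}−x̄) = 31.9796
Denominator Σ(x_t−x̄)² = 125.4286
r_2 = 31.9796 / 125.4286 = 0.255

0.255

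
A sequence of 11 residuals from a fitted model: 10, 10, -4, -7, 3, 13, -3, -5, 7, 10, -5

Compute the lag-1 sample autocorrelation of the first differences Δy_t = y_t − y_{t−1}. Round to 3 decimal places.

First differences Δy: 0, -14, -3, 10, 10, -16, -2, 12, 3, -15
Mean of differences = -1.5000
Numerator Σ(Δy_t−Δȳ)(Δy_{t+1}−Δȳ) = -51.2500
Denominator Σ(Δy_t−Δȳ)² = 1020.5000
r_1(Δy) = -51.2500 / 1020.5000 = -0.050

-0.050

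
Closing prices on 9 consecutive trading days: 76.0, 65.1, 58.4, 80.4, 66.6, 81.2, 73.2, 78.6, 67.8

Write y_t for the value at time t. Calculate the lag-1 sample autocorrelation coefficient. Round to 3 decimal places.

Mean ȳ = (76.0 + 65.1 + 58.4 + 80.4 + 66.6 + 81.2 + 73.2 + 78.6 + 67.8)/9 = 71.9222
Numerator Σ_{t=1}^{8}(y_t−ȳ)(y_{t+1}−ȳ) = -151.8449
Denominator Σ(y_t−ȳ)² = 495.5156
r_1 = -151.8449 / 495.5156 = -0.306

-0.306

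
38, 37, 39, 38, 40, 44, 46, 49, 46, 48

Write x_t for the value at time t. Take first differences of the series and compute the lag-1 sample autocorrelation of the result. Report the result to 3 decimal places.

-0.250

First differences Δx: -1, 2, -1, 2, 4, 2, 3, -3, 2
Mean of differences = 1.1111
Numerator Σ(Δx_t−Δx̄)(Δx_{t+1}−Δx̄) = -10.2346
Denominator Σ(Δx_t−Δx̄)² = 40.8889
r_1(Δx) = -10.2346 / 40.8889 = -0.250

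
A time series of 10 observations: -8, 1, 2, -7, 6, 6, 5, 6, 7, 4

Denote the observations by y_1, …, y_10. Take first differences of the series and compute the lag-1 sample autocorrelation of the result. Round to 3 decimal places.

First differences Δy: 9, 1, -9, 13, 0, -1, 1, 1, -3
Mean of differences = 1.3333
Numerator Σ(Δy_t−Δȳ)(Δy_{t+1}−Δȳ) = -129.7778
Denominator Σ(Δy_t−Δȳ)² = 328.0000
r_1(Δy) = -129.7778 / 328.0000 = -0.396

-0.396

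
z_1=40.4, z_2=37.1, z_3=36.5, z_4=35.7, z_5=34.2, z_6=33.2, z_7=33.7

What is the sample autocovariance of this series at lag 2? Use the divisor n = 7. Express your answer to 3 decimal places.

0.802

Mean z̄ = (40.4 + 37.1 + 36.5 + 35.7 + 34.2 + 33.2 + 33.7)/7 = 35.8286
Σ_{t=1}^{5}(z_t−z̄)(z_{t+2}−z̄) = 5.6169
γ_2 = 5.6169 / 7 = 0.802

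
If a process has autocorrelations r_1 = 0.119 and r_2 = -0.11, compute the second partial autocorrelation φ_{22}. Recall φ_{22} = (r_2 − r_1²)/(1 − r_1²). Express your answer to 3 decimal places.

-0.126

φ_{22} = (r_2 − r_1²) / (1 − r_1²)
r_1² = (0.119)² = 0.014161
Numerator = -0.11 − 0.0142 = -0.1242; denominator = 1 − 0.0142 = 0.9858
φ_{22} = -0.1242 / 0.9858 = -0.126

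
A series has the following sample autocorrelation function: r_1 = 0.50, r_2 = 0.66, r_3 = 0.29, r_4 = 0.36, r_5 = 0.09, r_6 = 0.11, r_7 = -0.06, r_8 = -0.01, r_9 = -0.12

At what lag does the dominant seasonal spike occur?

2

The largest autocorrelation is r_2 = 0.66; the remaining lags stay at or below 0.50.
The dominant spike at lag 2 indicates a seasonal period of 2.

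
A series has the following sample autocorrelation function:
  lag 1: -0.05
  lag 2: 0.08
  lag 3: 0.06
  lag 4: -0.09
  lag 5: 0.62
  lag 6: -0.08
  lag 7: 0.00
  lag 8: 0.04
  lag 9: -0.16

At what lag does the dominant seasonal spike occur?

The largest autocorrelation is r_5 = 0.62; the remaining lags stay at or below 0.08.
The dominant spike at lag 5 indicates a seasonal period of 5.

5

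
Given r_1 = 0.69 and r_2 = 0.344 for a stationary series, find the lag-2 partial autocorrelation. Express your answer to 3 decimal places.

φ_{22} = (r_2 − r_1²) / (1 − r_1²)
r_1² = (0.69)² = 0.4761
Numerator = 0.344 − 0.4761 = -0.1321; denominator = 1 − 0.4761 = 0.5239
φ_{22} = -0.1321 / 0.5239 = -0.252

-0.252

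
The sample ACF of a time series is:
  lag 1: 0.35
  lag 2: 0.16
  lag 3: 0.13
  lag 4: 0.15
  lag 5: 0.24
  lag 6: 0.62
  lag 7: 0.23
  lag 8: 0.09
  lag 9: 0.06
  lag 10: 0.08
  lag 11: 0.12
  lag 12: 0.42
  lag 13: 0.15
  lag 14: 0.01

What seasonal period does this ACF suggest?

6

The largest autocorrelation is r_6 = 0.62, with a weaker echo at lag 12 (0.42); the remaining lags stay at or below 0.35. The elevated value at lag 1 (0.35), dropping to 0.16 at lag 2, reflects decaying short-term dependence rather than seasonality.
The dominant spike at lag 6 indicates a seasonal period of 6.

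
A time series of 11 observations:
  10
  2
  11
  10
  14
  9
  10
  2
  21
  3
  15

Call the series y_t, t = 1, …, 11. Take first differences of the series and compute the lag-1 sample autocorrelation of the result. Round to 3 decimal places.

-0.768

First differences Δy: -8, 9, -1, 4, -5, 1, -8, 19, -18, 12
Mean of differences = 0.5000
Numerator Σ(Δy_t−Δȳ)(Δy_{t+1}−Δȳ) = -828.7500
Denominator Σ(Δy_t−Δȳ)² = 1078.5000
r_1(Δy) = -828.7500 / 1078.5000 = -0.768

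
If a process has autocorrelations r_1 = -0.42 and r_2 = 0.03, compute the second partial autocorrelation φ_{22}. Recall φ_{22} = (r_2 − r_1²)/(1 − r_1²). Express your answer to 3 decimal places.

-0.178

φ_{22} = (r_2 − r_1²) / (1 − r_1²)
r_1² = (-0.42)² = 0.1764
Numerator = 0.03 − 0.1764 = -0.1464; denominator = 1 − 0.1764 = 0.8236
φ_{22} = -0.1464 / 0.8236 = -0.178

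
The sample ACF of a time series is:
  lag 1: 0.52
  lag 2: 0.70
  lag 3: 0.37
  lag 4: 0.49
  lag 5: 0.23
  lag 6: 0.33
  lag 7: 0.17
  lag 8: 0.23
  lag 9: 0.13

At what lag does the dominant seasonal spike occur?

2

The largest autocorrelation is r_2 = 0.70; the remaining lags stay at or below 0.52.
The dominant spike at lag 2 indicates a seasonal period of 2.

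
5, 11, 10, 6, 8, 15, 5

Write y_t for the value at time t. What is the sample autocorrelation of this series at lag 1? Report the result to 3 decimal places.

-0.417

Mean ȳ = (5 + 11 + 10 + 6 + 8 + 15 + 5)/7 = 8.5714
Deviations from mean: -3.5714, 2.4286, 1.4286, -2.5714, -0.5714, 6.4286, -3.5714
Σ(y_t−ȳ)(y_{t+1}−ȳ) = (-8.6735) + (3.4694) + (-3.6735) + (1.4694) + (-3.6735) + (-22.9592) = -34.0408
Denominator Σ(y_t−ȳ)² = 81.7143
r_1 = -34.0408 / 81.7143 = -0.417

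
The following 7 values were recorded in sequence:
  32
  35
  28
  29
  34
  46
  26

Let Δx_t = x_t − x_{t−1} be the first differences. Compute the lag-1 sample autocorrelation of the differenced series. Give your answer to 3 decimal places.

First differences Δx: 3, -7, 1, 5, 12, -20
Mean of differences = -1.0000
Numerator Σ(Δx_t−Δx̄)(Δx_{t+1}−Δx̄) = -193.0000
Denominator Σ(Δx_t−Δx̄)² = 622.0000
r_1(Δx) = -193.0000 / 622.0000 = -0.310

-0.310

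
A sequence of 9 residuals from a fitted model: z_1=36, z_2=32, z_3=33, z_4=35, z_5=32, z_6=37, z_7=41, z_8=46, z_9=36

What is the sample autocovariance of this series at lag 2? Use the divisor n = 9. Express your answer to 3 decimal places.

Mean z̄ = (36 + 32 + 33 + 35 + 32 + 37 + 41 + 46 + 36)/9 = 36.4444
Σ_{t=1}^{7}(z_t−z̄)(z_{t+2}−z̄) = 5.4938
γ_2 = 5.4938 / 9 = 0.610

0.610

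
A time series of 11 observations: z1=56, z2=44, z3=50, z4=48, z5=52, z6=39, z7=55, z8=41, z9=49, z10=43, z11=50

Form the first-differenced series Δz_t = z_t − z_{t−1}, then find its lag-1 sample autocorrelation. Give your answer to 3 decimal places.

-0.806

First differences Δz: -12, 6, -2, 4, -13, 16, -14, 8, -6, 7
Mean of differences = -0.6000
Numerator Σ(Δz_t−Δz̄)(Δz_{t+1}−Δz̄) = -778.9600
Denominator Σ(Δz_t−Δz̄)² = 966.4000
r_1(Δz) = -778.9600 / 966.4000 = -0.806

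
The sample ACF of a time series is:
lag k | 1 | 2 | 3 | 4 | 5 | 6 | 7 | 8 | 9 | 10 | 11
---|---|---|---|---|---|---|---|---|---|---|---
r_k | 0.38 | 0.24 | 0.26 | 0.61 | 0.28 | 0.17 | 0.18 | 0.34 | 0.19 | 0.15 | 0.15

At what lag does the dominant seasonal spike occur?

The largest autocorrelation is r_4 = 0.61; the remaining lags stay at or below 0.38. The elevated value at lag 1 (0.38), dropping to 0.24 at lag 2, reflects decaying short-term dependence rather than seasonality.
The dominant spike at lag 4 indicates a seasonal period of 4.

4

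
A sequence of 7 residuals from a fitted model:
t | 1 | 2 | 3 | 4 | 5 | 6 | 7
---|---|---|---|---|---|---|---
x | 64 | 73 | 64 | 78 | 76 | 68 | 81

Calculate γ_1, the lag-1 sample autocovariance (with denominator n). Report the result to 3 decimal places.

-13.143

Mean x̄ = (64 + 73 + 64 + 78 + 76 + 68 + 81)/7 = 72.0000
Deviations: -8.0000, 1.0000, -8.0000, 6.0000, 4.0000, -4.0000, 9.0000
Σ_{t=1}^{6}(x_t−x̄)(x_{t+1}−x̄) = -92.0000
γ_1 = -92.0000 / 7 = -13.143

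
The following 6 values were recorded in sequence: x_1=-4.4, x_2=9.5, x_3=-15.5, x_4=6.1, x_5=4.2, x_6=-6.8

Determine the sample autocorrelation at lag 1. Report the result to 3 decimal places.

-0.639

Mean x̄ = (-4.4 + 9.5 − 15.5 + 6.1 + 4.2 − 6.8)/6 = -1.1500
Deviations from mean: -3.2500, 10.6500, -14.3500, 7.2500, 5.3500, -5.6500
Numerator Σ_{t=1}^{5}(x_t−x̄)(x_{t+1}−x̄) = -282.9175
Denominator Σ(x_t−x̄)² = 443.0150
r_1 = -282.9175 / 443.0150 = -0.639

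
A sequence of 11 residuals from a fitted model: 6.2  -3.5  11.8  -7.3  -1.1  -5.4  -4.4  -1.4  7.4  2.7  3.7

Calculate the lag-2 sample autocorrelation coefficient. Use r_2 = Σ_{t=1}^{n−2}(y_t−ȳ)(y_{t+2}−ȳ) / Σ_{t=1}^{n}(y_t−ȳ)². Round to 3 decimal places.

Mean ȳ = (6.2 − 3.5 + 11.8 − 7.3 − 1.1 − 5.4 − 4.4 − 1.4 + 7.4 + 2.7 + 3.7)/11 = 0.7909
Numerator Σ_{t=1}^{9}(y_t−ȳ)(y_{t+2}−ȳ) = 127.6553
Denominator Σ(y_t−ȳ)² = 363.7691
r_2 = 127.6553 / 363.7691 = 0.351

0.351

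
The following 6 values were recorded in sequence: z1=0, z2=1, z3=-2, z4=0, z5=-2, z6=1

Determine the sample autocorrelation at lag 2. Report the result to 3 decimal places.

0.333

Mean z̄ = (0 + 1 − 2 + 0 − 2 + 1)/6 = -0.3333
Σ(z_t−z̄)(z_{t+2}−z̄) = (-0.5556) + (0.4444) + (2.7778) + (0.4444) = 3.1111
Denominator Σ(z_t−z̄)² = 9.3333
r_2 = 3.1111 / 9.3333 = 0.333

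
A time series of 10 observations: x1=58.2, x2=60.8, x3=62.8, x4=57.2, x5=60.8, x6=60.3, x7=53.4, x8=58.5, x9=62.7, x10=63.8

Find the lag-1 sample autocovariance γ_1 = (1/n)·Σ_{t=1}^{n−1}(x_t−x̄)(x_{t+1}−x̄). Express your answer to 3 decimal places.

Mean x̄ = (58.2 + 60.8 + 62.8 + 57.2 + 60.8 + 60.3 + 53.4 + 58.5 + 62.7 + 63.8)/10 = 59.8500
Σ_{t=1}^{9}(x_t−x̄)(x_{t+1}−x̄) = 4.5425
γ_1 = 4.5425 / 10 = 0.454

0.454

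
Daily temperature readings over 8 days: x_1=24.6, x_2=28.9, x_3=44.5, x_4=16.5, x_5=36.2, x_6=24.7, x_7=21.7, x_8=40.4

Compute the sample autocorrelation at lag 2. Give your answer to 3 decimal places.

Mean x̄ = (24.6 + 28.9 + 44.5 + 16.5 + 36.2 + 24.7 + 21.7 + 40.4)/8 = 29.6875
Deviations from mean: -5.0875, -0.7875, 14.8125, -13.1875, 6.5125, -4.9875, -7.9875, 10.7125
Σ(x_t−x̄)(x_{t+2}−x̄) = (-75.3586) + (10.3852) + (96.4664) + (65.7727) + (-52.0186) + (-53.4286) = -8.1816
Denominator Σ(x_t−x̄)² = 665.6688
r_2 = -8.1816 / 665.6688 = -0.012

-0.012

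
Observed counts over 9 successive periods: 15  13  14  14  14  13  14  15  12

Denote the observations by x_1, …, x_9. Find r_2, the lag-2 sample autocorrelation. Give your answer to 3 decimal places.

Mean x̄ = (15 + 13 + 14 + 14 + 14 + 13 + 14 + 15 + 12)/9 = 13.7778
Σ(x_t−x̄)(x_{t+2}−x̄) = (0.2716) + (-0.1728) + (0.0494) + (-0.1728) + (0.0494) + (-0.9506) + (-0.3951) = -1.3210
Denominator Σ(x_t−x̄)² = 7.5556
r_2 = -1.3210 / 7.5556 = -0.175

-0.175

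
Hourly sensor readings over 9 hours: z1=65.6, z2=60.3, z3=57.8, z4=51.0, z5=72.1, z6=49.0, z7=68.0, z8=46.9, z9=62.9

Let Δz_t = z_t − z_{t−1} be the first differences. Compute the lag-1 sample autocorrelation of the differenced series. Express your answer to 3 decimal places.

-0.841

First differences Δz: -5.3, -2.5, -6.8, 21.1, -23.1, 19.0, -21.1, 16.0
Mean of differences = -0.3375
Numerator Σ(Δz_t−Δz̄)(Δz_{t+1}−Δz̄) = -1782.6764
Denominator Σ(Δz_t−Δz̄)² = 2120.6988
r_1(Δz) = -1782.6764 / 2120.6988 = -0.841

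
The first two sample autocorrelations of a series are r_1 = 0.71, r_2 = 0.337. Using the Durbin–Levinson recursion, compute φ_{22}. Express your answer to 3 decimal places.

φ_{22} = (r_2 − r_1²) / (1 − r_1²)
r_1² = (0.71)² = 0.5041
Numerator = 0.337 − 0.5041 = -0.1671; denominator = 1 − 0.5041 = 0.4959
φ_{22} = -0.1671 / 0.4959 = -0.337

-0.337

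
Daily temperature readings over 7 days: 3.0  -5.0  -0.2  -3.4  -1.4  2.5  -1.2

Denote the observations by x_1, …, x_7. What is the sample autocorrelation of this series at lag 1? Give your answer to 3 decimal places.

-0.431

Mean x̄ = (3.0 − 5.0 − 0.2 − 3.4 − 1.4 + 2.5 − 1.2)/7 = -0.8143
Deviations from mean: 3.8143, -4.1857, 0.6143, -2.5857, -0.5857, 3.3143, -0.3857
Numerator Σ_{t=1}^{6}(x_t−x̄)(x_{t+1}−x̄) = -21.8302
Denominator Σ(x_t−x̄)² = 50.6086
r_1 = -21.8302 / 50.6086 = -0.431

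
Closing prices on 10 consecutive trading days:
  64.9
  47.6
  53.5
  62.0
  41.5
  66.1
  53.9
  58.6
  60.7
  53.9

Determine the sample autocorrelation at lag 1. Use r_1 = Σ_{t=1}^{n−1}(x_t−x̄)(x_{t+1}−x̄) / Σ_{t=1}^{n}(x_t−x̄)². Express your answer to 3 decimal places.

Mean x̄ = (64.9 + 47.6 + 53.5 + 62.0 + 41.5 + 66.1 + 53.9 + 58.6 + 60.7 + 53.9)/10 = 56.2700
Numerator Σ_{t=1}^{9}(x_t−x̄)(x_{t+1}−x̄) = -325.4959
Denominator Σ(x_t−x̄)² = 541.2210
r_1 = -325.4959 / 541.2210 = -0.601

-0.601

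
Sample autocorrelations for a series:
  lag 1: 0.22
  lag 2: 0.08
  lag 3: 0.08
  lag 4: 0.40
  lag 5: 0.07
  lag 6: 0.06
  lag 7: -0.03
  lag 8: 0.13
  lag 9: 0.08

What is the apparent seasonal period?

4

The largest autocorrelation is r_4 = 0.40; the remaining lags stay at or below 0.22. The elevated value at lag 1 (0.22), dropping to 0.08 at lag 2, reflects decaying short-term dependence rather than seasonality.
The dominant spike at lag 4 indicates a seasonal period of 4.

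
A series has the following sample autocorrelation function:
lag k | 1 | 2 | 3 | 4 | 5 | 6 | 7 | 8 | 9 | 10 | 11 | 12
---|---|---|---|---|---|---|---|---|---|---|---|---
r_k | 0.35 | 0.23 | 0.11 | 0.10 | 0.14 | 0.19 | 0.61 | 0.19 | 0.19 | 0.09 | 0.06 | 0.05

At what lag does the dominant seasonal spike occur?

7

The largest autocorrelation is r_7 = 0.61; the remaining lags stay at or below 0.35. The elevated value at lag 1 (0.35), dropping to 0.23 at lag 2, reflects decaying short-term dependence rather than seasonality.
The dominant spike at lag 7 indicates a seasonal period of 7.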